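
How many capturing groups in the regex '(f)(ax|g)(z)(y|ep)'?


To count capturing groups, count each '(' that starts a group.
Pattern: '(f)(ax|g)(z)(y|ep)'
Walking through the pattern:
  Position 0: '(' -> group #1
  Position 3: '(' -> group #2
  Position 9: '(' -> group #3
  Position 12: '(' -> group #4
Total capturing groups: 4

4


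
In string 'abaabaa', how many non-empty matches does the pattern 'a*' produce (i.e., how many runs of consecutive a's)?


Pattern 'a*' matches zero or more a's. We want non-empty runs of consecutive a's.
String: 'abaabaa'
Walking through the string to find runs of a's:
  Run 1: positions 0-0 -> 'a'
  Run 2: positions 2-3 -> 'aa'
  Run 3: positions 5-6 -> 'aa'
Non-empty runs found: ['a', 'aa', 'aa']
Count: 3

3


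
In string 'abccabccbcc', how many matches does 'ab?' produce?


Pattern 'ab?' matches 'a' optionally followed by 'b'.
String: 'abccabccbcc'
Scanning left to right for 'a' then checking next char:
  Match 1: 'ab' (a followed by b)
  Match 2: 'ab' (a followed by b)
Total matches: 2

2


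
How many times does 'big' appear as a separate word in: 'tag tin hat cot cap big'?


Scanning each word for exact match 'big':
  Word 1: 'tag' -> no
  Word 2: 'tin' -> no
  Word 3: 'hat' -> no
  Word 4: 'cot' -> no
  Word 5: 'cap' -> no
  Word 6: 'big' -> MATCH
Total matches: 1

1


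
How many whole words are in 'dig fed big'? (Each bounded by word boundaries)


Word boundaries (\b) mark the start/end of each word.
Text: 'dig fed big'
Splitting by whitespace:
  Word 1: 'dig'
  Word 2: 'fed'
  Word 3: 'big'
Total whole words: 3

3


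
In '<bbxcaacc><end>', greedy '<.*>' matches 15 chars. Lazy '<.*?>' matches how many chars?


Greedy '<.*>' tries to match as MUCH as possible.
Lazy '<.*?>' tries to match as LITTLE as possible.

String: '<bbxcaacc><end>'
Greedy '<.*>' starts at first '<' and extends to the LAST '>': '<bbxcaacc><end>' (15 chars)
Lazy '<.*?>' starts at first '<' and stops at the FIRST '>': '<bbxcaacc>' (10 chars)

10


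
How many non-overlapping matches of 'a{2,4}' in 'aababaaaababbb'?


Pattern 'a{2,4}' matches between 2 and 4 consecutive a's (greedy).
String: 'aababaaaababbb'
Finding runs of a's and applying greedy matching:
  Run at pos 0: 'aa' (length 2)
  Run at pos 3: 'a' (length 1)
  Run at pos 5: 'aaaa' (length 4)
  Run at pos 10: 'a' (length 1)
Matches: ['aa', 'aaaa']
Count: 2

2


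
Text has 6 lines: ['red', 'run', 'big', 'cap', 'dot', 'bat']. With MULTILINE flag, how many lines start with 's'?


With MULTILINE flag, ^ matches the start of each line.
Lines: ['red', 'run', 'big', 'cap', 'dot', 'bat']
Checking which lines start with 's':
  Line 1: 'red' -> no
  Line 2: 'run' -> no
  Line 3: 'big' -> no
  Line 4: 'cap' -> no
  Line 5: 'dot' -> no
  Line 6: 'bat' -> no
Matching lines: []
Count: 0

0


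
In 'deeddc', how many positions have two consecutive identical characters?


Looking for consecutive identical characters in 'deeddc':
  pos 0-1: 'd' vs 'e' -> different
  pos 1-2: 'e' vs 'e' -> MATCH ('ee')
  pos 2-3: 'e' vs 'd' -> different
  pos 3-4: 'd' vs 'd' -> MATCH ('dd')
  pos 4-5: 'd' vs 'c' -> different
Consecutive identical pairs: ['ee', 'dd']
Count: 2

2


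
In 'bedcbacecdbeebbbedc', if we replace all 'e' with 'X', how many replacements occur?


re.sub('e', 'X', text) replaces every occurrence of 'e' with 'X'.
Text: 'bedcbacecdbeebbbedc'
Scanning for 'e':
  pos 1: 'e' -> replacement #1
  pos 7: 'e' -> replacement #2
  pos 11: 'e' -> replacement #3
  pos 12: 'e' -> replacement #4
  pos 16: 'e' -> replacement #5
Total replacements: 5

5


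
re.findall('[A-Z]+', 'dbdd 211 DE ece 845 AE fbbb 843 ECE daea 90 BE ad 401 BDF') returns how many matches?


Pattern '[A-Z]+' finds one or more uppercase letters.
Text: 'dbdd 211 DE ece 845 AE fbbb 843 ECE daea 90 BE ad 401 BDF'
Scanning for matches:
  Match 1: 'DE'
  Match 2: 'AE'
  Match 3: 'ECE'
  Match 4: 'BE'
  Match 5: 'BDF'
Total matches: 5

5


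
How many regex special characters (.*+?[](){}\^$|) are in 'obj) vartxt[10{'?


Regex special characters are: . * + ? [ ] ( ) { } \ ^ $ |
Scanning 'obj) vartxt[10{':
  pos 3: ')' -> SPECIAL
  pos 11: '[' -> SPECIAL
  pos 14: '{' -> SPECIAL
Special chars found: [')', '[', '{']
Total: 3

3


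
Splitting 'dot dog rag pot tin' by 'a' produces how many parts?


Splitting by 'a' breaks the string at each occurrence of the separator.
Text: 'dot dog rag pot tin'
Parts after split:
  Part 1: 'dot dog r'
  Part 2: 'g pot tin'
Total parts: 2

2


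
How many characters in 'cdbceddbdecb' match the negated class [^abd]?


Negated class [^abd] matches any char NOT in {a, b, d}
Scanning 'cdbceddbdecb':
  pos 0: 'c' -> MATCH
  pos 1: 'd' -> no (excluded)
  pos 2: 'b' -> no (excluded)
  pos 3: 'c' -> MATCH
  pos 4: 'e' -> MATCH
  pos 5: 'd' -> no (excluded)
  pos 6: 'd' -> no (excluded)
  pos 7: 'b' -> no (excluded)
  pos 8: 'd' -> no (excluded)
  pos 9: 'e' -> MATCH
  pos 10: 'c' -> MATCH
  pos 11: 'b' -> no (excluded)
Total matches: 5

5


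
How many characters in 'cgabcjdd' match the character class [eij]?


Character class [eij] matches any of: {e, i, j}
Scanning string 'cgabcjdd' character by character:
  pos 0: 'c' -> no
  pos 1: 'g' -> no
  pos 2: 'a' -> no
  pos 3: 'b' -> no
  pos 4: 'c' -> no
  pos 5: 'j' -> MATCH
  pos 6: 'd' -> no
  pos 7: 'd' -> no
Total matches: 1

1


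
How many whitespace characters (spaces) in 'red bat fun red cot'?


\s matches whitespace characters (spaces, tabs, etc.).
Text: 'red bat fun red cot'
This text has 5 words separated by spaces.
Number of spaces = number of words - 1 = 5 - 1 = 4

4


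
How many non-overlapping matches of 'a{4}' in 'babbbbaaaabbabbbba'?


Pattern 'a{4}' matches exactly 4 consecutive a's (greedy, non-overlapping).
String: 'babbbbaaaabbabbbba'
Scanning for runs of a's:
  Run at pos 1: 'a' (length 1) -> 0 match(es)
  Run at pos 6: 'aaaa' (length 4) -> 1 match(es)
  Run at pos 12: 'a' (length 1) -> 0 match(es)
  Run at pos 17: 'a' (length 1) -> 0 match(es)
Matches found: ['aaaa']
Total: 1

1


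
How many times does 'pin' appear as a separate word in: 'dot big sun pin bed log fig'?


Scanning each word for exact match 'pin':
  Word 1: 'dot' -> no
  Word 2: 'big' -> no
  Word 3: 'sun' -> no
  Word 4: 'pin' -> MATCH
  Word 5: 'bed' -> no
  Word 6: 'log' -> no
  Word 7: 'fig' -> no
Total matches: 1

1


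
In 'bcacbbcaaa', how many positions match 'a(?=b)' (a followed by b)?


Lookahead 'a(?=b)' matches 'a' only when followed by 'b'.
String: 'bcacbbcaaa'
Checking each position where char is 'a':
  pos 2: 'a' -> no (next='c')
  pos 7: 'a' -> no (next='a')
  pos 8: 'a' -> no (next='a')
Matching positions: []
Count: 0

0


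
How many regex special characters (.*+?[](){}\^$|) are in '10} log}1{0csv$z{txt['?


Regex special characters are: . * + ? [ ] ( ) { } \ ^ $ |
Scanning '10} log}1{0csv$z{txt[':
  pos 2: '}' -> SPECIAL
  pos 7: '}' -> SPECIAL
  pos 9: '{' -> SPECIAL
  pos 14: '$' -> SPECIAL
  pos 16: '{' -> SPECIAL
  pos 20: '[' -> SPECIAL
Special chars found: ['}', '}', '{', '$', '{', '[']
Total: 6

6


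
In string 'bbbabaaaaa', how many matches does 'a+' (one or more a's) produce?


Pattern 'a+' matches one or more consecutive a's.
String: 'bbbabaaaaa'
Scanning for runs of a:
  Match 1: 'a' (length 1)
  Match 2: 'aaaaa' (length 5)
Total matches: 2

2


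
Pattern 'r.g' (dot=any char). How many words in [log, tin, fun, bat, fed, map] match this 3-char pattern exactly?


Pattern 'r.g' means: starts with 'r', any single char, ends with 'g'.
Checking each word (must be exactly 3 chars):
  'log' (len=3): no
  'tin' (len=3): no
  'fun' (len=3): no
  'bat' (len=3): no
  'fed' (len=3): no
  'map' (len=3): no
Matching words: []
Total: 0

0


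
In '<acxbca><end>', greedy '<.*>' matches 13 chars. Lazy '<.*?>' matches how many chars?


Greedy '<.*>' tries to match as MUCH as possible.
Lazy '<.*?>' tries to match as LITTLE as possible.

String: '<acxbca><end>'
Greedy '<.*>' starts at first '<' and extends to the LAST '>': '<acxbca><end>' (13 chars)
Lazy '<.*?>' starts at first '<' and stops at the FIRST '>': '<acxbca>' (8 chars)

8


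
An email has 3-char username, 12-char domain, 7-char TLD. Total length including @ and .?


An email address has format: username@domain.tld
Username length: 3
'@' character: 1
Domain length: 12
'.' character: 1
TLD length: 7
Total = 3 + 1 + 12 + 1 + 7 = 24

24


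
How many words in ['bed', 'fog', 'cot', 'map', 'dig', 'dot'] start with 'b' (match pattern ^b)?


Pattern ^b anchors to start of word. Check which words begin with 'b':
  'bed' -> MATCH (starts with 'b')
  'fog' -> no
  'cot' -> no
  'map' -> no
  'dig' -> no
  'dot' -> no
Matching words: ['bed']
Count: 1

1


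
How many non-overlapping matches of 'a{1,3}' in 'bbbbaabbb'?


Pattern 'a{1,3}' matches between 1 and 3 consecutive a's (greedy).
String: 'bbbbaabbb'
Finding runs of a's and applying greedy matching:
  Run at pos 4: 'aa' (length 2)
Matches: ['aa']
Count: 1

1


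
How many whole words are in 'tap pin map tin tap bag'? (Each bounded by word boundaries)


Word boundaries (\b) mark the start/end of each word.
Text: 'tap pin map tin tap bag'
Splitting by whitespace:
  Word 1: 'tap'
  Word 2: 'pin'
  Word 3: 'map'
  Word 4: 'tin'
  Word 5: 'tap'
  Word 6: 'bag'
Total whole words: 6

6


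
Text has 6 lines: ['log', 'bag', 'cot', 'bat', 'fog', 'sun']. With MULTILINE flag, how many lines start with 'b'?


With MULTILINE flag, ^ matches the start of each line.
Lines: ['log', 'bag', 'cot', 'bat', 'fog', 'sun']
Checking which lines start with 'b':
  Line 1: 'log' -> no
  Line 2: 'bag' -> MATCH
  Line 3: 'cot' -> no
  Line 4: 'bat' -> MATCH
  Line 5: 'fog' -> no
  Line 6: 'sun' -> no
Matching lines: ['bag', 'bat']
Count: 2

2


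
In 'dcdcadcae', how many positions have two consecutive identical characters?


Looking for consecutive identical characters in 'dcdcadcae':
  pos 0-1: 'd' vs 'c' -> different
  pos 1-2: 'c' vs 'd' -> different
  pos 2-3: 'd' vs 'c' -> different
  pos 3-4: 'c' vs 'a' -> different
  pos 4-5: 'a' vs 'd' -> different
  pos 5-6: 'd' vs 'c' -> different
  pos 6-7: 'c' vs 'a' -> different
  pos 7-8: 'a' vs 'e' -> different
Consecutive identical pairs: []
Count: 0

0


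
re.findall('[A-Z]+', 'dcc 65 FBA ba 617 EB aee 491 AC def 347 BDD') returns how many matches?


Pattern '[A-Z]+' finds one or more uppercase letters.
Text: 'dcc 65 FBA ba 617 EB aee 491 AC def 347 BDD'
Scanning for matches:
  Match 1: 'FBA'
  Match 2: 'EB'
  Match 3: 'AC'
  Match 4: 'BDD'
Total matches: 4

4


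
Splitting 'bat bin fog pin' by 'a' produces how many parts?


Splitting by 'a' breaks the string at each occurrence of the separator.
Text: 'bat bin fog pin'
Parts after split:
  Part 1: 'b'
  Part 2: 't bin fog pin'
Total parts: 2

2


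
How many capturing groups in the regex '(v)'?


To count capturing groups, count each '(' that starts a group.
Pattern: '(v)'
Walking through the pattern:
  Position 0: '(' -> group #1
Total capturing groups: 1

1


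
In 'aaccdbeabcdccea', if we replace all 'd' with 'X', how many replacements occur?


re.sub('d', 'X', text) replaces every occurrence of 'd' with 'X'.
Text: 'aaccdbeabcdccea'
Scanning for 'd':
  pos 4: 'd' -> replacement #1
  pos 10: 'd' -> replacement #2
Total replacements: 2

2


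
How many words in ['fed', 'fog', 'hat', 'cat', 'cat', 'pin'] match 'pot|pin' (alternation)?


Alternation 'pot|pin' matches either 'pot' or 'pin'.
Checking each word:
  'fed' -> no
  'fog' -> no
  'hat' -> no
  'cat' -> no
  'cat' -> no
  'pin' -> MATCH
Matches: ['pin']
Count: 1

1


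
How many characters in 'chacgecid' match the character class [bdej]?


Character class [bdej] matches any of: {b, d, e, j}
Scanning string 'chacgecid' character by character:
  pos 0: 'c' -> no
  pos 1: 'h' -> no
  pos 2: 'a' -> no
  pos 3: 'c' -> no
  pos 4: 'g' -> no
  pos 5: 'e' -> MATCH
  pos 6: 'c' -> no
  pos 7: 'i' -> no
  pos 8: 'd' -> MATCH
Total matches: 2

2


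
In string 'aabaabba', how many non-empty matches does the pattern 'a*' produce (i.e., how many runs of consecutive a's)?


Pattern 'a*' matches zero or more a's. We want non-empty runs of consecutive a's.
String: 'aabaabba'
Walking through the string to find runs of a's:
  Run 1: positions 0-1 -> 'aa'
  Run 2: positions 3-4 -> 'aa'
  Run 3: positions 7-7 -> 'a'
Non-empty runs found: ['aa', 'aa', 'a']
Count: 3

3


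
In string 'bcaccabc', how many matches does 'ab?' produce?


Pattern 'ab?' matches 'a' optionally followed by 'b'.
String: 'bcaccabc'
Scanning left to right for 'a' then checking next char:
  Match 1: 'a' (a not followed by b)
  Match 2: 'ab' (a followed by b)
Total matches: 2

2


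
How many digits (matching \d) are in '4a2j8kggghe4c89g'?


\d matches any digit 0-9.
Scanning '4a2j8kggghe4c89g':
  pos 0: '4' -> DIGIT
  pos 2: '2' -> DIGIT
  pos 4: '8' -> DIGIT
  pos 11: '4' -> DIGIT
  pos 13: '8' -> DIGIT
  pos 14: '9' -> DIGIT
Digits found: ['4', '2', '8', '4', '8', '9']
Total: 6

6


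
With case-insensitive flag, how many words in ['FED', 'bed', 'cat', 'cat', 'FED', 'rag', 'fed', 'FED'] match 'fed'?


Case-insensitive matching: compare each word's lowercase form to 'fed'.
  'FED' -> lower='fed' -> MATCH
  'bed' -> lower='bed' -> no
  'cat' -> lower='cat' -> no
  'cat' -> lower='cat' -> no
  'FED' -> lower='fed' -> MATCH
  'rag' -> lower='rag' -> no
  'fed' -> lower='fed' -> MATCH
  'FED' -> lower='fed' -> MATCH
Matches: ['FED', 'FED', 'fed', 'FED']
Count: 4

4


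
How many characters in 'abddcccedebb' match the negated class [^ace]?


Negated class [^ace] matches any char NOT in {a, c, e}
Scanning 'abddcccedebb':
  pos 0: 'a' -> no (excluded)
  pos 1: 'b' -> MATCH
  pos 2: 'd' -> MATCH
  pos 3: 'd' -> MATCH
  pos 4: 'c' -> no (excluded)
  pos 5: 'c' -> no (excluded)
  pos 6: 'c' -> no (excluded)
  pos 7: 'e' -> no (excluded)
  pos 8: 'd' -> MATCH
  pos 9: 'e' -> no (excluded)
  pos 10: 'b' -> MATCH
  pos 11: 'b' -> MATCH
Total matches: 6

6


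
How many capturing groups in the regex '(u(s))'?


To count capturing groups, count each '(' that starts a group.
Pattern: '(u(s))'
Walking through the pattern:
  Position 0: '(' -> group #1
  Position 2: '(' -> group #2
Total capturing groups: 2

2


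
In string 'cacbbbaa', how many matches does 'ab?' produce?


Pattern 'ab?' matches 'a' optionally followed by 'b'.
String: 'cacbbbaa'
Scanning left to right for 'a' then checking next char:
  Match 1: 'a' (a not followed by b)
  Match 2: 'a' (a not followed by b)
  Match 3: 'a' (a not followed by b)
Total matches: 3

3


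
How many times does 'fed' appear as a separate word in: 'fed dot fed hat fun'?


Scanning each word for exact match 'fed':
  Word 1: 'fed' -> MATCH
  Word 2: 'dot' -> no
  Word 3: 'fed' -> MATCH
  Word 4: 'hat' -> no
  Word 5: 'fun' -> no
Total matches: 2

2


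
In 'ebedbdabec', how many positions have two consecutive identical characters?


Looking for consecutive identical characters in 'ebedbdabec':
  pos 0-1: 'e' vs 'b' -> different
  pos 1-2: 'b' vs 'e' -> different
  pos 2-3: 'e' vs 'd' -> different
  pos 3-4: 'd' vs 'b' -> different
  pos 4-5: 'b' vs 'd' -> different
  pos 5-6: 'd' vs 'a' -> different
  pos 6-7: 'a' vs 'b' -> different
  pos 7-8: 'b' vs 'e' -> different
  pos 8-9: 'e' vs 'c' -> different
Consecutive identical pairs: []
Count: 0

0


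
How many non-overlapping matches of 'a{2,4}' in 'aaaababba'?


Pattern 'a{2,4}' matches between 2 and 4 consecutive a's (greedy).
String: 'aaaababba'
Finding runs of a's and applying greedy matching:
  Run at pos 0: 'aaaa' (length 4)
  Run at pos 5: 'a' (length 1)
  Run at pos 8: 'a' (length 1)
Matches: ['aaaa']
Count: 1

1


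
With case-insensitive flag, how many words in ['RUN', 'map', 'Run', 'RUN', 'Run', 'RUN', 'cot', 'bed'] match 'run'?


Case-insensitive matching: compare each word's lowercase form to 'run'.
  'RUN' -> lower='run' -> MATCH
  'map' -> lower='map' -> no
  'Run' -> lower='run' -> MATCH
  'RUN' -> lower='run' -> MATCH
  'Run' -> lower='run' -> MATCH
  'RUN' -> lower='run' -> MATCH
  'cot' -> lower='cot' -> no
  'bed' -> lower='bed' -> no
Matches: ['RUN', 'Run', 'RUN', 'Run', 'RUN']
Count: 5

5


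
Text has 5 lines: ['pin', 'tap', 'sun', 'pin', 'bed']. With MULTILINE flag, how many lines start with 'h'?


With MULTILINE flag, ^ matches the start of each line.
Lines: ['pin', 'tap', 'sun', 'pin', 'bed']
Checking which lines start with 'h':
  Line 1: 'pin' -> no
  Line 2: 'tap' -> no
  Line 3: 'sun' -> no
  Line 4: 'pin' -> no
  Line 5: 'bed' -> no
Matching lines: []
Count: 0

0


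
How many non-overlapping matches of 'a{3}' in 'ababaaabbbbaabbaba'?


Pattern 'a{3}' matches exactly 3 consecutive a's (greedy, non-overlapping).
String: 'ababaaabbbbaabbaba'
Scanning for runs of a's:
  Run at pos 0: 'a' (length 1) -> 0 match(es)
  Run at pos 2: 'a' (length 1) -> 0 match(es)
  Run at pos 4: 'aaa' (length 3) -> 1 match(es)
  Run at pos 11: 'aa' (length 2) -> 0 match(es)
  Run at pos 15: 'a' (length 1) -> 0 match(es)
  Run at pos 17: 'a' (length 1) -> 0 match(es)
Matches found: ['aaa']
Total: 1

1


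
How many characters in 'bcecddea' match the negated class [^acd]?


Negated class [^acd] matches any char NOT in {a, c, d}
Scanning 'bcecddea':
  pos 0: 'b' -> MATCH
  pos 1: 'c' -> no (excluded)
  pos 2: 'e' -> MATCH
  pos 3: 'c' -> no (excluded)
  pos 4: 'd' -> no (excluded)
  pos 5: 'd' -> no (excluded)
  pos 6: 'e' -> MATCH
  pos 7: 'a' -> no (excluded)
Total matches: 3

3


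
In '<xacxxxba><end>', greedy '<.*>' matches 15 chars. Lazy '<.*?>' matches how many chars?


Greedy '<.*>' tries to match as MUCH as possible.
Lazy '<.*?>' tries to match as LITTLE as possible.

String: '<xacxxxba><end>'
Greedy '<.*>' starts at first '<' and extends to the LAST '>': '<xacxxxba><end>' (15 chars)
Lazy '<.*?>' starts at first '<' and stops at the FIRST '>': '<xacxxxba>' (10 chars)

10


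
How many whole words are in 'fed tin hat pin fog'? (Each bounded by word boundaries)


Word boundaries (\b) mark the start/end of each word.
Text: 'fed tin hat pin fog'
Splitting by whitespace:
  Word 1: 'fed'
  Word 2: 'tin'
  Word 3: 'hat'
  Word 4: 'pin'
  Word 5: 'fog'
Total whole words: 5

5


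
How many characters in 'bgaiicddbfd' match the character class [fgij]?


Character class [fgij] matches any of: {f, g, i, j}
Scanning string 'bgaiicddbfd' character by character:
  pos 0: 'b' -> no
  pos 1: 'g' -> MATCH
  pos 2: 'a' -> no
  pos 3: 'i' -> MATCH
  pos 4: 'i' -> MATCH
  pos 5: 'c' -> no
  pos 6: 'd' -> no
  pos 7: 'd' -> no
  pos 8: 'b' -> no
  pos 9: 'f' -> MATCH
  pos 10: 'd' -> no
Total matches: 4

4


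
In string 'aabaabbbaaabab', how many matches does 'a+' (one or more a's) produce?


Pattern 'a+' matches one or more consecutive a's.
String: 'aabaabbbaaabab'
Scanning for runs of a:
  Match 1: 'aa' (length 2)
  Match 2: 'aa' (length 2)
  Match 3: 'aaa' (length 3)
  Match 4: 'a' (length 1)
Total matches: 4

4


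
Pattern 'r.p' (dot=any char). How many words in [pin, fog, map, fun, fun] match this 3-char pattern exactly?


Pattern 'r.p' means: starts with 'r', any single char, ends with 'p'.
Checking each word (must be exactly 3 chars):
  'pin' (len=3): no
  'fog' (len=3): no
  'map' (len=3): no
  'fun' (len=3): no
  'fun' (len=3): no
Matching words: []
Total: 0

0


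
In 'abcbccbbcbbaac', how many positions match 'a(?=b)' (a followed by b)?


Lookahead 'a(?=b)' matches 'a' only when followed by 'b'.
String: 'abcbccbbcbbaac'
Checking each position where char is 'a':
  pos 0: 'a' -> MATCH (next='b')
  pos 11: 'a' -> no (next='a')
  pos 12: 'a' -> no (next='c')
Matching positions: [0]
Count: 1

1


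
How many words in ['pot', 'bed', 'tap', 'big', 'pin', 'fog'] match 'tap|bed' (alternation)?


Alternation 'tap|bed' matches either 'tap' or 'bed'.
Checking each word:
  'pot' -> no
  'bed' -> MATCH
  'tap' -> MATCH
  'big' -> no
  'pin' -> no
  'fog' -> no
Matches: ['bed', 'tap']
Count: 2

2


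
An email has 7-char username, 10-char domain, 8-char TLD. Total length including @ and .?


An email address has format: username@domain.tld
Username length: 7
'@' character: 1
Domain length: 10
'.' character: 1
TLD length: 8
Total = 7 + 1 + 10 + 1 + 8 = 27

27


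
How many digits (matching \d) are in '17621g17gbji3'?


\d matches any digit 0-9.
Scanning '17621g17gbji3':
  pos 0: '1' -> DIGIT
  pos 1: '7' -> DIGIT
  pos 2: '6' -> DIGIT
  pos 3: '2' -> DIGIT
  pos 4: '1' -> DIGIT
  pos 6: '1' -> DIGIT
  pos 7: '7' -> DIGIT
  pos 12: '3' -> DIGIT
Digits found: ['1', '7', '6', '2', '1', '1', '7', '3']
Total: 8

8


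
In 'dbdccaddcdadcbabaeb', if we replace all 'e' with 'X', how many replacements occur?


re.sub('e', 'X', text) replaces every occurrence of 'e' with 'X'.
Text: 'dbdccaddcdadcbabaeb'
Scanning for 'e':
  pos 17: 'e' -> replacement #1
Total replacements: 1

1


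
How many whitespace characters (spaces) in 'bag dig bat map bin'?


\s matches whitespace characters (spaces, tabs, etc.).
Text: 'bag dig bat map bin'
This text has 5 words separated by spaces.
Number of spaces = number of words - 1 = 5 - 1 = 4

4


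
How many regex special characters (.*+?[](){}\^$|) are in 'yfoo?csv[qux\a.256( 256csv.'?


Regex special characters are: . * + ? [ ] ( ) { } \ ^ $ |
Scanning 'yfoo?csv[qux\a.256( 256csv.':
  pos 4: '?' -> SPECIAL
  pos 8: '[' -> SPECIAL
  pos 12: '\' -> SPECIAL
  pos 14: '.' -> SPECIAL
  pos 18: '(' -> SPECIAL
  pos 26: '.' -> SPECIAL
Special chars found: ['?', '[', '\\', '.', '(', '.']
Total: 6

6


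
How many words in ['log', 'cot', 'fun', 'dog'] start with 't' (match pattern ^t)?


Pattern ^t anchors to start of word. Check which words begin with 't':
  'log' -> no
  'cot' -> no
  'fun' -> no
  'dog' -> no
Matching words: []
Count: 0

0


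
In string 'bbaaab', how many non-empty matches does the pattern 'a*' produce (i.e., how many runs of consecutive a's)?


Pattern 'a*' matches zero or more a's. We want non-empty runs of consecutive a's.
String: 'bbaaab'
Walking through the string to find runs of a's:
  Run 1: positions 2-4 -> 'aaa'
Non-empty runs found: ['aaa']
Count: 1

1


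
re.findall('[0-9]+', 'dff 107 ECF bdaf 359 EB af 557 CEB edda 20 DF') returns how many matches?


Pattern '[0-9]+' finds one or more digits.
Text: 'dff 107 ECF bdaf 359 EB af 557 CEB edda 20 DF'
Scanning for matches:
  Match 1: '107'
  Match 2: '359'
  Match 3: '557'
  Match 4: '20'
Total matches: 4

4


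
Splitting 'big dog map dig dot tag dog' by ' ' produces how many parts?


Splitting by ' ' breaks the string at each occurrence of the separator.
Text: 'big dog map dig dot tag dog'
Parts after split:
  Part 1: 'big'
  Part 2: 'dog'
  Part 3: 'map'
  Part 4: 'dig'
  Part 5: 'dot'
  Part 6: 'tag'
  Part 7: 'dog'
Total parts: 7

7


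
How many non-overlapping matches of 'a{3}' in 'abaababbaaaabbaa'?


Pattern 'a{3}' matches exactly 3 consecutive a's (greedy, non-overlapping).
String: 'abaababbaaaabbaa'
Scanning for runs of a's:
  Run at pos 0: 'a' (length 1) -> 0 match(es)
  Run at pos 2: 'aa' (length 2) -> 0 match(es)
  Run at pos 5: 'a' (length 1) -> 0 match(es)
  Run at pos 8: 'aaaa' (length 4) -> 1 match(es)
  Run at pos 14: 'aa' (length 2) -> 0 match(es)
Matches found: ['aaa']
Total: 1

1


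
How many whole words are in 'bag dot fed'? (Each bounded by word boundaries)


Word boundaries (\b) mark the start/end of each word.
Text: 'bag dot fed'
Splitting by whitespace:
  Word 1: 'bag'
  Word 2: 'dot'
  Word 3: 'fed'
Total whole words: 3

3


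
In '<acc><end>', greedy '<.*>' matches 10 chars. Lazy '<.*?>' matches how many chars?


Greedy '<.*>' tries to match as MUCH as possible.
Lazy '<.*?>' tries to match as LITTLE as possible.

String: '<acc><end>'
Greedy '<.*>' starts at first '<' and extends to the LAST '>': '<acc><end>' (10 chars)
Lazy '<.*?>' starts at first '<' and stops at the FIRST '>': '<acc>' (5 chars)

5


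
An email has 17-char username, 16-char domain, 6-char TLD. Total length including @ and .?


An email address has format: username@domain.tld
Username length: 17
'@' character: 1
Domain length: 16
'.' character: 1
TLD length: 6
Total = 17 + 1 + 16 + 1 + 6 = 41

41


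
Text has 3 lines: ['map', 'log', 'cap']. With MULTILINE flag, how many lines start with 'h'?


With MULTILINE flag, ^ matches the start of each line.
Lines: ['map', 'log', 'cap']
Checking which lines start with 'h':
  Line 1: 'map' -> no
  Line 2: 'log' -> no
  Line 3: 'cap' -> no
Matching lines: []
Count: 0

0


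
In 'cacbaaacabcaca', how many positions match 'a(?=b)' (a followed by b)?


Lookahead 'a(?=b)' matches 'a' only when followed by 'b'.
String: 'cacbaaacabcaca'
Checking each position where char is 'a':
  pos 1: 'a' -> no (next='c')
  pos 4: 'a' -> no (next='a')
  pos 5: 'a' -> no (next='a')
  pos 6: 'a' -> no (next='c')
  pos 8: 'a' -> MATCH (next='b')
  pos 11: 'a' -> no (next='c')
Matching positions: [8]
Count: 1

1


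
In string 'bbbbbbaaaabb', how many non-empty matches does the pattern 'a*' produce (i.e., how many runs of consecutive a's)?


Pattern 'a*' matches zero or more a's. We want non-empty runs of consecutive a's.
String: 'bbbbbbaaaabb'
Walking through the string to find runs of a's:
  Run 1: positions 6-9 -> 'aaaa'
Non-empty runs found: ['aaaa']
Count: 1

1


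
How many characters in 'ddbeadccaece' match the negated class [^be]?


Negated class [^be] matches any char NOT in {b, e}
Scanning 'ddbeadccaece':
  pos 0: 'd' -> MATCH
  pos 1: 'd' -> MATCH
  pos 2: 'b' -> no (excluded)
  pos 3: 'e' -> no (excluded)
  pos 4: 'a' -> MATCH
  pos 5: 'd' -> MATCH
  pos 6: 'c' -> MATCH
  pos 7: 'c' -> MATCH
  pos 8: 'a' -> MATCH
  pos 9: 'e' -> no (excluded)
  pos 10: 'c' -> MATCH
  pos 11: 'e' -> no (excluded)
Total matches: 8

8


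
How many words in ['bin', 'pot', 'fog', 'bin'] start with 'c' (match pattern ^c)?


Pattern ^c anchors to start of word. Check which words begin with 'c':
  'bin' -> no
  'pot' -> no
  'fog' -> no
  'bin' -> no
Matching words: []
Count: 0

0


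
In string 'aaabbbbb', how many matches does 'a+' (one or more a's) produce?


Pattern 'a+' matches one or more consecutive a's.
String: 'aaabbbbb'
Scanning for runs of a:
  Match 1: 'aaa' (length 3)
Total matches: 1

1


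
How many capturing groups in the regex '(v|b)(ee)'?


To count capturing groups, count each '(' that starts a group.
Pattern: '(v|b)(ee)'
Walking through the pattern:
  Position 0: '(' -> group #1
  Position 5: '(' -> group #2
Total capturing groups: 2

2


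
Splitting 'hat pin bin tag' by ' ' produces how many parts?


Splitting by ' ' breaks the string at each occurrence of the separator.
Text: 'hat pin bin tag'
Parts after split:
  Part 1: 'hat'
  Part 2: 'pin'
  Part 3: 'bin'
  Part 4: 'tag'
Total parts: 4

4


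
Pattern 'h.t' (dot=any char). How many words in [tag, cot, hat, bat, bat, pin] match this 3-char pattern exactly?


Pattern 'h.t' means: starts with 'h', any single char, ends with 't'.
Checking each word (must be exactly 3 chars):
  'tag' (len=3): no
  'cot' (len=3): no
  'hat' (len=3): MATCH
  'bat' (len=3): no
  'bat' (len=3): no
  'pin' (len=3): no
Matching words: ['hat']
Total: 1

1


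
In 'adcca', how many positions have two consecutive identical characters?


Looking for consecutive identical characters in 'adcca':
  pos 0-1: 'a' vs 'd' -> different
  pos 1-2: 'd' vs 'c' -> different
  pos 2-3: 'c' vs 'c' -> MATCH ('cc')
  pos 3-4: 'c' vs 'a' -> different
Consecutive identical pairs: ['cc']
Count: 1

1


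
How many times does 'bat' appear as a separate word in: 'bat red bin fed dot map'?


Scanning each word for exact match 'bat':
  Word 1: 'bat' -> MATCH
  Word 2: 'red' -> no
  Word 3: 'bin' -> no
  Word 4: 'fed' -> no
  Word 5: 'dot' -> no
  Word 6: 'map' -> no
Total matches: 1

1


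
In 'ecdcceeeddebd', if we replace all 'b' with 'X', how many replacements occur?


re.sub('b', 'X', text) replaces every occurrence of 'b' with 'X'.
Text: 'ecdcceeeddebd'
Scanning for 'b':
  pos 11: 'b' -> replacement #1
Total replacements: 1

1


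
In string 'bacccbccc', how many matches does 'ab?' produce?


Pattern 'ab?' matches 'a' optionally followed by 'b'.
String: 'bacccbccc'
Scanning left to right for 'a' then checking next char:
  Match 1: 'a' (a not followed by b)
Total matches: 1

1


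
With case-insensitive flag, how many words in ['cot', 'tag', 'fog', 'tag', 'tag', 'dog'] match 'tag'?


Case-insensitive matching: compare each word's lowercase form to 'tag'.
  'cot' -> lower='cot' -> no
  'tag' -> lower='tag' -> MATCH
  'fog' -> lower='fog' -> no
  'tag' -> lower='tag' -> MATCH
  'tag' -> lower='tag' -> MATCH
  'dog' -> lower='dog' -> no
Matches: ['tag', 'tag', 'tag']
Count: 3

3


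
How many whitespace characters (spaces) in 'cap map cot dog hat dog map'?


\s matches whitespace characters (spaces, tabs, etc.).
Text: 'cap map cot dog hat dog map'
This text has 7 words separated by spaces.
Number of spaces = number of words - 1 = 7 - 1 = 6

6


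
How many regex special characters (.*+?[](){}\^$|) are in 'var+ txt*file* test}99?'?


Regex special characters are: . * + ? [ ] ( ) { } \ ^ $ |
Scanning 'var+ txt*file* test}99?':
  pos 3: '+' -> SPECIAL
  pos 8: '*' -> SPECIAL
  pos 13: '*' -> SPECIAL
  pos 19: '}' -> SPECIAL
  pos 22: '?' -> SPECIAL
Special chars found: ['+', '*', '*', '}', '?']
Total: 5

5


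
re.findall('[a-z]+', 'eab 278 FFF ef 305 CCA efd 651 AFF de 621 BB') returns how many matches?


Pattern '[a-z]+' finds one or more lowercase letters.
Text: 'eab 278 FFF ef 305 CCA efd 651 AFF de 621 BB'
Scanning for matches:
  Match 1: 'eab'
  Match 2: 'ef'
  Match 3: 'efd'
  Match 4: 'de'
Total matches: 4

4


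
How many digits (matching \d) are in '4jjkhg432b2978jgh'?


\d matches any digit 0-9.
Scanning '4jjkhg432b2978jgh':
  pos 0: '4' -> DIGIT
  pos 6: '4' -> DIGIT
  pos 7: '3' -> DIGIT
  pos 8: '2' -> DIGIT
  pos 10: '2' -> DIGIT
  pos 11: '9' -> DIGIT
  pos 12: '7' -> DIGIT
  pos 13: '8' -> DIGIT
Digits found: ['4', '4', '3', '2', '2', '9', '7', '8']
Total: 8

8


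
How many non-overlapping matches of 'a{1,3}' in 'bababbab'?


Pattern 'a{1,3}' matches between 1 and 3 consecutive a's (greedy).
String: 'bababbab'
Finding runs of a's and applying greedy matching:
  Run at pos 1: 'a' (length 1)
  Run at pos 3: 'a' (length 1)
  Run at pos 6: 'a' (length 1)
Matches: ['a', 'a', 'a']
Count: 3

3


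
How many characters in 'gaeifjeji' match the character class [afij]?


Character class [afij] matches any of: {a, f, i, j}
Scanning string 'gaeifjeji' character by character:
  pos 0: 'g' -> no
  pos 1: 'a' -> MATCH
  pos 2: 'e' -> no
  pos 3: 'i' -> MATCH
  pos 4: 'f' -> MATCH
  pos 5: 'j' -> MATCH
  pos 6: 'e' -> no
  pos 7: 'j' -> MATCH
  pos 8: 'i' -> MATCH
Total matches: 6

6


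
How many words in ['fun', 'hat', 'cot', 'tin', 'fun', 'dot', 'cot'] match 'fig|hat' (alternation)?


Alternation 'fig|hat' matches either 'fig' or 'hat'.
Checking each word:
  'fun' -> no
  'hat' -> MATCH
  'cot' -> no
  'tin' -> no
  'fun' -> no
  'dot' -> no
  'cot' -> no
Matches: ['hat']
Count: 1

1


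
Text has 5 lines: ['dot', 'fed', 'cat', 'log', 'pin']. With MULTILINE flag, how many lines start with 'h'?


With MULTILINE flag, ^ matches the start of each line.
Lines: ['dot', 'fed', 'cat', 'log', 'pin']
Checking which lines start with 'h':
  Line 1: 'dot' -> no
  Line 2: 'fed' -> no
  Line 3: 'cat' -> no
  Line 4: 'log' -> no
  Line 5: 'pin' -> no
Matching lines: []
Count: 0

0


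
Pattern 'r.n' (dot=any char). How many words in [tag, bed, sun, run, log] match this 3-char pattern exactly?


Pattern 'r.n' means: starts with 'r', any single char, ends with 'n'.
Checking each word (must be exactly 3 chars):
  'tag' (len=3): no
  'bed' (len=3): no
  'sun' (len=3): no
  'run' (len=3): MATCH
  'log' (len=3): no
Matching words: ['run']
Total: 1

1


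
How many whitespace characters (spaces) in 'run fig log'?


\s matches whitespace characters (spaces, tabs, etc.).
Text: 'run fig log'
This text has 3 words separated by spaces.
Number of spaces = number of words - 1 = 3 - 1 = 2

2


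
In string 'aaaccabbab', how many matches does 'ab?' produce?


Pattern 'ab?' matches 'a' optionally followed by 'b'.
String: 'aaaccabbab'
Scanning left to right for 'a' then checking next char:
  Match 1: 'a' (a not followed by b)
  Match 2: 'a' (a not followed by b)
  Match 3: 'a' (a not followed by b)
  Match 4: 'ab' (a followed by b)
  Match 5: 'ab' (a followed by b)
Total matches: 5

5


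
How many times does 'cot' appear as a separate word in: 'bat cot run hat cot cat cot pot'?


Scanning each word for exact match 'cot':
  Word 1: 'bat' -> no
  Word 2: 'cot' -> MATCH
  Word 3: 'run' -> no
  Word 4: 'hat' -> no
  Word 5: 'cot' -> MATCH
  Word 6: 'cat' -> no
  Word 7: 'cot' -> MATCH
  Word 8: 'pot' -> no
Total matches: 3

3


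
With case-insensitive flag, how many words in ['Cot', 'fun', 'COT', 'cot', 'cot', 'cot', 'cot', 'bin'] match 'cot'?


Case-insensitive matching: compare each word's lowercase form to 'cot'.
  'Cot' -> lower='cot' -> MATCH
  'fun' -> lower='fun' -> no
  'COT' -> lower='cot' -> MATCH
  'cot' -> lower='cot' -> MATCH
  'cot' -> lower='cot' -> MATCH
  'cot' -> lower='cot' -> MATCH
  'cot' -> lower='cot' -> MATCH
  'bin' -> lower='bin' -> no
Matches: ['Cot', 'COT', 'cot', 'cot', 'cot', 'cot']
Count: 6

6


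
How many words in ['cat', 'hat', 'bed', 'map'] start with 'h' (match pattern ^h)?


Pattern ^h anchors to start of word. Check which words begin with 'h':
  'cat' -> no
  'hat' -> MATCH (starts with 'h')
  'bed' -> no
  'map' -> no
Matching words: ['hat']
Count: 1

1


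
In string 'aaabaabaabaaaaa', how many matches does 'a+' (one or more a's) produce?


Pattern 'a+' matches one or more consecutive a's.
String: 'aaabaabaabaaaaa'
Scanning for runs of a:
  Match 1: 'aaa' (length 3)
  Match 2: 'aa' (length 2)
  Match 3: 'aa' (length 2)
  Match 4: 'aaaaa' (length 5)
Total matches: 4

4


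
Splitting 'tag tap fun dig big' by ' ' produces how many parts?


Splitting by ' ' breaks the string at each occurrence of the separator.
Text: 'tag tap fun dig big'
Parts after split:
  Part 1: 'tag'
  Part 2: 'tap'
  Part 3: 'fun'
  Part 4: 'dig'
  Part 5: 'big'
Total parts: 5

5


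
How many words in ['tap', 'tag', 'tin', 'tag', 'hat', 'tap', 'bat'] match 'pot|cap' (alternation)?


Alternation 'pot|cap' matches either 'pot' or 'cap'.
Checking each word:
  'tap' -> no
  'tag' -> no
  'tin' -> no
  'tag' -> no
  'hat' -> no
  'tap' -> no
  'bat' -> no
Matches: []
Count: 0

0


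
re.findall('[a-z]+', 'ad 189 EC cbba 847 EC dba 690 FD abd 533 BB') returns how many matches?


Pattern '[a-z]+' finds one or more lowercase letters.
Text: 'ad 189 EC cbba 847 EC dba 690 FD abd 533 BB'
Scanning for matches:
  Match 1: 'ad'
  Match 2: 'cbba'
  Match 3: 'dba'
  Match 4: 'abd'
Total matches: 4

4


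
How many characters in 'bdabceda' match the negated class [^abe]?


Negated class [^abe] matches any char NOT in {a, b, e}
Scanning 'bdabceda':
  pos 0: 'b' -> no (excluded)
  pos 1: 'd' -> MATCH
  pos 2: 'a' -> no (excluded)
  pos 3: 'b' -> no (excluded)
  pos 4: 'c' -> MATCH
  pos 5: 'e' -> no (excluded)
  pos 6: 'd' -> MATCH
  pos 7: 'a' -> no (excluded)
Total matches: 3

3


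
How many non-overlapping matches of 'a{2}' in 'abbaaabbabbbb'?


Pattern 'a{2}' matches exactly 2 consecutive a's (greedy, non-overlapping).
String: 'abbaaabbabbbb'
Scanning for runs of a's:
  Run at pos 0: 'a' (length 1) -> 0 match(es)
  Run at pos 3: 'aaa' (length 3) -> 1 match(es)
  Run at pos 8: 'a' (length 1) -> 0 match(es)
Matches found: ['aa']
Total: 1

1


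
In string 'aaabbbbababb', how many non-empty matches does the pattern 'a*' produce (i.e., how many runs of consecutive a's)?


Pattern 'a*' matches zero or more a's. We want non-empty runs of consecutive a's.
String: 'aaabbbbababb'
Walking through the string to find runs of a's:
  Run 1: positions 0-2 -> 'aaa'
  Run 2: positions 7-7 -> 'a'
  Run 3: positions 9-9 -> 'a'
Non-empty runs found: ['aaa', 'a', 'a']
Count: 3

3


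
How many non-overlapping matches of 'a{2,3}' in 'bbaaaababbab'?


Pattern 'a{2,3}' matches between 2 and 3 consecutive a's (greedy).
String: 'bbaaaababbab'
Finding runs of a's and applying greedy matching:
  Run at pos 2: 'aaaa' (length 4)
  Run at pos 7: 'a' (length 1)
  Run at pos 10: 'a' (length 1)
Matches: ['aaa']
Count: 1

1


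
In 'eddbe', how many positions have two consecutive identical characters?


Looking for consecutive identical characters in 'eddbe':
  pos 0-1: 'e' vs 'd' -> different
  pos 1-2: 'd' vs 'd' -> MATCH ('dd')
  pos 2-3: 'd' vs 'b' -> different
  pos 3-4: 'b' vs 'e' -> different
Consecutive identical pairs: ['dd']
Count: 1

1


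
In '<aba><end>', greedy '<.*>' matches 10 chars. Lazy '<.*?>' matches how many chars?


Greedy '<.*>' tries to match as MUCH as possible.
Lazy '<.*?>' tries to match as LITTLE as possible.

String: '<aba><end>'
Greedy '<.*>' starts at first '<' and extends to the LAST '>': '<aba><end>' (10 chars)
Lazy '<.*?>' starts at first '<' and stops at the FIRST '>': '<aba>' (5 chars)

5


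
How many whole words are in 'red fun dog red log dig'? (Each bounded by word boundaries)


Word boundaries (\b) mark the start/end of each word.
Text: 'red fun dog red log dig'
Splitting by whitespace:
  Word 1: 'red'
  Word 2: 'fun'
  Word 3: 'dog'
  Word 4: 'red'
  Word 5: 'log'
  Word 6: 'dig'
Total whole words: 6

6


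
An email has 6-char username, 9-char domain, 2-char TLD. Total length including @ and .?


An email address has format: username@domain.tld
Username length: 6
'@' character: 1
Domain length: 9
'.' character: 1
TLD length: 2
Total = 6 + 1 + 9 + 1 + 2 = 19

19


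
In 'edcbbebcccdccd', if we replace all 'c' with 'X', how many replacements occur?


re.sub('c', 'X', text) replaces every occurrence of 'c' with 'X'.
Text: 'edcbbebcccdccd'
Scanning for 'c':
  pos 2: 'c' -> replacement #1
  pos 7: 'c' -> replacement #2
  pos 8: 'c' -> replacement #3
  pos 9: 'c' -> replacement #4
  pos 11: 'c' -> replacement #5
  pos 12: 'c' -> replacement #6
Total replacements: 6

6


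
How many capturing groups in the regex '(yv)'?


To count capturing groups, count each '(' that starts a group.
Pattern: '(yv)'
Walking through the pattern:
  Position 0: '(' -> group #1
Total capturing groups: 1

1


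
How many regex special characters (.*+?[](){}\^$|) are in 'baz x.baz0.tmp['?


Regex special characters are: . * + ? [ ] ( ) { } \ ^ $ |
Scanning 'baz x.baz0.tmp[':
  pos 5: '.' -> SPECIAL
  pos 10: '.' -> SPECIAL
  pos 14: '[' -> SPECIAL
Special chars found: ['.', '.', '[']
Total: 3

3


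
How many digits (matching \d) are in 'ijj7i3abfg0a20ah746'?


\d matches any digit 0-9.
Scanning 'ijj7i3abfg0a20ah746':
  pos 3: '7' -> DIGIT
  pos 5: '3' -> DIGIT
  pos 10: '0' -> DIGIT
  pos 12: '2' -> DIGIT
  pos 13: '0' -> DIGIT
  pos 16: '7' -> DIGIT
  pos 17: '4' -> DIGIT
  pos 18: '6' -> DIGIT
Digits found: ['7', '3', '0', '2', '0', '7', '4', '6']
Total: 8

8


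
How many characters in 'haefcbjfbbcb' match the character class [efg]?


Character class [efg] matches any of: {e, f, g}
Scanning string 'haefcbjfbbcb' character by character:
  pos 0: 'h' -> no
  pos 1: 'a' -> no
  pos 2: 'e' -> MATCH
  pos 3: 'f' -> MATCH
  pos 4: 'c' -> no
  pos 5: 'b' -> no
  pos 6: 'j' -> no
  pos 7: 'f' -> MATCH
  pos 8: 'b' -> no
  pos 9: 'b' -> no
  pos 10: 'c' -> no
  pos 11: 'b' -> no
Total matches: 3

3


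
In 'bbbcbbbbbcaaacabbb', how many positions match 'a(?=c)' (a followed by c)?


Lookahead 'a(?=c)' matches 'a' only when followed by 'c'.
String: 'bbbcbbbbbcaaacabbb'
Checking each position where char is 'a':
  pos 10: 'a' -> no (next='a')
  pos 11: 'a' -> no (next='a')
  pos 12: 'a' -> MATCH (next='c')
  pos 14: 'a' -> no (next='b')
Matching positions: [12]
Count: 1

1
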